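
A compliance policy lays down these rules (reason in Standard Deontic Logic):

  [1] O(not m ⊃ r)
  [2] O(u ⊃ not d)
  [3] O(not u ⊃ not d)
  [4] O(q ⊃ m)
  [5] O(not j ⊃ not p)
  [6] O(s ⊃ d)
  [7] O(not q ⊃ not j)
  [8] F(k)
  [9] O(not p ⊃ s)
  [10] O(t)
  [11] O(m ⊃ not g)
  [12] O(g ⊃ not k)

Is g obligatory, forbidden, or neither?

Forbidden

Premises 3 and 2 are O(not u ⊃ not d) and O(u ⊃ not d); every ideal world satisfies not u or u, so in either case not d holds — hence O(not d).
Premise 6 is O(s ⊃ d); contrapositively O(not d ⊃ not s). Since O(not d) holds, K gives O(not s).
Premise 9, O(not p ⊃ s), contraposes to O(not s ⊃ p); with O(not s) we get O(p).
Premise 5 is O(not j ⊃ not p); contrapositively O(p ⊃ j). Since O(p) holds, K gives O(j).
The contrapositive of premise 7 (O(not q ⊃ not j)) is O(j ⊃ q), and O(j) is already established, so O(q).
Premise 4 is O(q ⊃ m); since O(q), deontic closure gives O(m).
From O(m) and premise 11, O(m ⊃ not g), we obtain O(not g).
Premises 1, 8, 10, 12 do not contribute to this derivation.
Thus O(not g), which is F(g): g is forbidden.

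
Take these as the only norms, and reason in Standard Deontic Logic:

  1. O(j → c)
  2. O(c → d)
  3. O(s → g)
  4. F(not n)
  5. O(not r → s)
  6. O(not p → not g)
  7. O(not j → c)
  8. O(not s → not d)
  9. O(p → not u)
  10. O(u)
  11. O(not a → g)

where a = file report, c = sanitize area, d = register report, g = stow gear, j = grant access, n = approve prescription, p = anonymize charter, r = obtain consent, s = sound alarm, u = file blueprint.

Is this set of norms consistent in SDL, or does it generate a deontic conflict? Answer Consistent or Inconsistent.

Premises 7 and 1 cover both cases: O(not j → c) and O(j → c). Since not j ∨ j is a tautology, O(c) follows.
With premise 2, O(c → d), the K-axiom yields O(d).
Premise 8, O(not s → not d), contraposes to O(d → s); with O(d) we get O(s).
With premise 3, O(s → g), the K-axiom yields O(g).
Premise 6, O(not p → not g), contraposes to O(g → p); with O(g) we get O(p).
Premise 9 is O(p → not u); since O(p), deontic closure gives O(not u).
Yet premise 10 states O(u).
We now have both O(not u) and O(u) — u is simultaneously obligatory and forbidden, violating the D-axiom.

Inconsistent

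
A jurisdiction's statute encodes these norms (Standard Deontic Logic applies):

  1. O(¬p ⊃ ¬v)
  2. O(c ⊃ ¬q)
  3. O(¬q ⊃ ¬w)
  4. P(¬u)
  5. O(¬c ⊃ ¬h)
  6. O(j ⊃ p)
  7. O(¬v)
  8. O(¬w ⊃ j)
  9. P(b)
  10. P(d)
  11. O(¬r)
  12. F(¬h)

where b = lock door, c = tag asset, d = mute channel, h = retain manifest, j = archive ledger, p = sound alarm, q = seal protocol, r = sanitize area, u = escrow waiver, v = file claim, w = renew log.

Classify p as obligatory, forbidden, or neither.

Obligatory

Premise 12, F(¬h), is equivalent to O(h).
Premise 5, O(¬c ⊃ ¬h), contraposes to O(h ⊃ c); with O(h) we get O(c).
With premise 2, O(c ⊃ ¬q), the K-axiom yields O(¬q).
From O(¬q) and premise 3, O(¬q ⊃ ¬w), we obtain O(¬w).
From O(¬w) and premise 8, O(¬w ⊃ j), we obtain O(j).
Applying K to premise 6 (O(j ⊃ p)) and O(j) yields O(p).
Premises 1, 4, 7, 9, 10, 11 do not contribute to this derivation.
Hence p is obligatory.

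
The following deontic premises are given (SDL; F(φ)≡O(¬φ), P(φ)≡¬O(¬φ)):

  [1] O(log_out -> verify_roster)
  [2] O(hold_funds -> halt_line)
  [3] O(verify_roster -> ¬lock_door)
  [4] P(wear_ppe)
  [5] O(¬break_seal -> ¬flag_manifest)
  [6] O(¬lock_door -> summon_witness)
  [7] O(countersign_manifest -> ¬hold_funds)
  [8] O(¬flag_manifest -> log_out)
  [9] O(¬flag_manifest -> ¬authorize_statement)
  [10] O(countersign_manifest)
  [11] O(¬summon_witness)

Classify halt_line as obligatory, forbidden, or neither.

Neither

Premise 2 is O(hold_funds -> halt_line), but O(hold_funds) is not derivable from the premises, so it does not yield O(halt_line).
No premise or chain of K-axiom applications forces O(halt_line), and none forces O(¬halt_line). So halt_line is neither obligatory nor forbidden under these norms.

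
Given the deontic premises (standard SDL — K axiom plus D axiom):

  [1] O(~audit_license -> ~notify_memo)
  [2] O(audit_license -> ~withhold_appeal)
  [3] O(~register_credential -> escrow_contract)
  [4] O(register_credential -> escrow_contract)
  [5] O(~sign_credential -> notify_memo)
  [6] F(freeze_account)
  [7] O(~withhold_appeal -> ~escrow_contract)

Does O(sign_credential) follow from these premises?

Yes

By case analysis on ~register_credential: premise 3 gives O(~register_credential -> escrow_contract) and premise 4 gives O(register_credential -> escrow_contract), so O(escrow_contract) either way.
Premise 7 is O(~withhold_appeal -> ~escrow_contract); contrapositively O(escrow_contract -> withhold_appeal). Since O(escrow_contract) holds, K gives O(withhold_appeal).
Premise 2 is O(audit_license -> ~withhold_appeal); contrapositively O(withhold_appeal -> ~audit_license). Since O(withhold_appeal) holds, K gives O(~audit_license).
With premise 1, O(~audit_license -> ~notify_memo), the K-axiom yields O(~notify_memo).
The contrapositive of premise 5 (O(~sign_credential -> notify_memo)) is O(~notify_memo -> sign_credential), and O(~notify_memo) is already established, so O(sign_credential).
Premise 6 does not contribute to this derivation.
So O(sign_credential) follows.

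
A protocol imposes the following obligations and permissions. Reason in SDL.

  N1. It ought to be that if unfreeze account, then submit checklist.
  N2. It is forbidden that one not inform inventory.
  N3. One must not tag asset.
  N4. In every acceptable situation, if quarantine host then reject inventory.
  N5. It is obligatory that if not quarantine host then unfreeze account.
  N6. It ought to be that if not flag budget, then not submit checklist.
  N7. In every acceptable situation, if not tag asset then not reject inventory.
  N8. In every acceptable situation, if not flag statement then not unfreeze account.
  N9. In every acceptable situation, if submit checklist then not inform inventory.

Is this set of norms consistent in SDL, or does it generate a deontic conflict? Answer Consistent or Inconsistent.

Inconsistent

Premise 2, F(¬inform_inventory), is equivalent to O(inform_inventory).
Premise 9 is O(submit_checklist → ¬inform_inventory); contrapositively O(inform_inventory → ¬submit_checklist). Since O(inform_inventory) holds, K gives O(¬submit_checklist).
The contrapositive of premise 1 (O(unfreeze_account → submit_checklist)) is O(¬submit_checklist → ¬unfreeze_account), and O(¬submit_checklist) is already established, so O(¬unfreeze_account).
The contrapositive of premise 5 (O(¬quarantine_host → unfreeze_account)) is O(¬unfreeze_account → quarantine_host), and O(¬unfreeze_account) is already established, so O(quarantine_host).
Applying K to premise 4 (O(quarantine_host → reject_inventory)) and O(quarantine_host) yields O(reject_inventory).
Premise 7, O(¬tag_asset → ¬reject_inventory), contraposes to O(reject_inventory → tag_asset); with O(reject_inventory) we get O(tag_asset).
Yet premise 3 is F(tag_asset), i.e. O(¬tag_asset).
We now have both O(tag_asset) and O(¬tag_asset) — tag_asset is simultaneously obligatory and forbidden, violating the D-axiom.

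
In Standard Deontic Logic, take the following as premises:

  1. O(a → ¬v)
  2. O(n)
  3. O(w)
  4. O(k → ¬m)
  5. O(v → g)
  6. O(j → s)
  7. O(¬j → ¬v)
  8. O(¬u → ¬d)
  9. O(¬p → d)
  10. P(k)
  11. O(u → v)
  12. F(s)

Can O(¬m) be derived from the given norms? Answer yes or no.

No

Premise 4 is O(k → ¬m), but O(k) is not derivable from the premises (the permission P(k) asserts only ¬O(¬k), not O(k)), so it does not yield O(¬m).
No other premise forces O(¬m). An ideal world satisfying every premise can still have ¬m false, so O(¬m) is not derivable.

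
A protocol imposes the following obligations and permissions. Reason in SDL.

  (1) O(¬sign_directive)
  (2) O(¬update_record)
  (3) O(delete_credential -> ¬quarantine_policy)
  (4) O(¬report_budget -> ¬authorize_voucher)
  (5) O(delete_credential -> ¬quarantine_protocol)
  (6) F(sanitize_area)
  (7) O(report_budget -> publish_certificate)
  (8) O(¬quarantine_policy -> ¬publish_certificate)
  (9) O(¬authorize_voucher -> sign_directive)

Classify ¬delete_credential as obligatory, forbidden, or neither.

Obligatory

From premise 1 we have O(¬sign_directive).
Premise 9 is O(¬authorize_voucher -> sign_directive); contrapositively O(¬sign_directive -> authorize_voucher). Since O(¬sign_directive) holds, K gives O(authorize_voucher).
Premise 4 is O(¬report_budget -> ¬authorize_voucher); contrapositively O(authorize_voucher -> report_budget). Since O(authorize_voucher) holds, K gives O(report_budget).
Applying K to premise 7 (O(report_budget -> publish_certificate)) and O(report_budget) yields O(publish_certificate).
Premise 8, O(¬quarantine_policy -> ¬publish_certificate), contraposes to O(publish_certificate -> quarantine_policy); with O(publish_certificate) we get O(quarantine_policy).
The contrapositive of premise 3 (O(delete_credential -> ¬quarantine_policy)) is O(quarantine_policy -> ¬delete_credential), and O(quarantine_policy) is already established, so O(¬delete_credential).
Premises 2, 5, 6 do not contribute to this derivation.
Hence ¬delete_credential is obligatory.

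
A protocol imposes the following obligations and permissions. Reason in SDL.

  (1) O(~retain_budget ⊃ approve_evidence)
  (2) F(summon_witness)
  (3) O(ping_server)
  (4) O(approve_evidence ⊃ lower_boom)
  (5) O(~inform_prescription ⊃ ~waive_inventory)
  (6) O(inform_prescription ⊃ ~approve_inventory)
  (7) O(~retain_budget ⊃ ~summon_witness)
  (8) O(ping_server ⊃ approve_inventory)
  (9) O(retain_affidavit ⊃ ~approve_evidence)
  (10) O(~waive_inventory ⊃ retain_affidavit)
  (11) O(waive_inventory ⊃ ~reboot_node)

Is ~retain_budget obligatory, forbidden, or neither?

Premise 3 states O(ping_server) outright.
From O(ping_server) and premise 8, O(ping_server ⊃ approve_inventory), we obtain O(approve_inventory).
Premise 6 is O(inform_prescription ⊃ ~approve_inventory); contrapositively O(approve_inventory ⊃ ~inform_prescription). Since O(approve_inventory) holds, K gives O(~inform_prescription).
Premise 5 is O(~inform_prescription ⊃ ~waive_inventory); since O(~inform_prescription), deontic closure gives O(~waive_inventory).
Premise 10 is O(~waive_inventory ⊃ retain_affidavit); since O(~waive_inventory), deontic closure gives O(retain_affidavit).
From O(retain_affidavit) and premise 9, O(retain_affidavit ⊃ ~approve_evidence), we obtain O(~approve_evidence).
Premise 1, O(~retain_budget ⊃ approve_evidence), contraposes to O(~approve_evidence ⊃ retain_budget); with O(~approve_evidence) we get O(retain_budget).
Premises 2, 4, 7, 11 do not contribute to this derivation.
Thus O(retain_budget), which is F(~retain_budget): ~retain_budget is forbidden.

Forbidden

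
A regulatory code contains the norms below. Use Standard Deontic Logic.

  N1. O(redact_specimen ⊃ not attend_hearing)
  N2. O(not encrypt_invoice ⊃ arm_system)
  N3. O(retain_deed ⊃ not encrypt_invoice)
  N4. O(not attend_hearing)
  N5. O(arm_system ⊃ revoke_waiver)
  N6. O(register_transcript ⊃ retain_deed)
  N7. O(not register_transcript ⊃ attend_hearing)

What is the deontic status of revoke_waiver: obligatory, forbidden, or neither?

Obligatory

Premise 4 states O(not attend_hearing) outright.
Premise 7 is O(not register_transcript ⊃ attend_hearing); contrapositively O(not attend_hearing ⊃ register_transcript). Since O(not attend_hearing) holds, K gives O(register_transcript).
Premise 6 is O(register_transcript ⊃ retain_deed); since O(register_transcript), deontic closure gives O(retain_deed).
Applying K to premise 3 (O(retain_deed ⊃ not encrypt_invoice)) and O(retain_deed) yields O(not encrypt_invoice).
From O(not encrypt_invoice) and premise 2, O(not encrypt_invoice ⊃ arm_system), we obtain O(arm_system).
Applying K to premise 5 (O(arm_system ⊃ revoke_waiver)) and O(arm_system) yields O(revoke_waiver).
Premise 1 does not contribute to this derivation.
Hence revoke_waiver is obligatory.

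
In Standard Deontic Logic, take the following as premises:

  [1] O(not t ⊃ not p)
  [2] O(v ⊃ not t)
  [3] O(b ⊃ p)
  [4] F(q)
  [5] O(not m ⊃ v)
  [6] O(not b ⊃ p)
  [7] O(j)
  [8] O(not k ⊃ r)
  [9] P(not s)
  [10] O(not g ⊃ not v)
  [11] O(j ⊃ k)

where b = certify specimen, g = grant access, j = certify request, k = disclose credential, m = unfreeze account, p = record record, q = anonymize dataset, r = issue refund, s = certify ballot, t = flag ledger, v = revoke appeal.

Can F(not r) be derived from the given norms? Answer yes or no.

Premise 8 is O(not k ⊃ r), but O(not k) is not derivable from the premises, so it does not yield O(r).
No other premise forces O(r). An ideal world satisfying every premise can still have not r true, so F(not r) is not derivable.

No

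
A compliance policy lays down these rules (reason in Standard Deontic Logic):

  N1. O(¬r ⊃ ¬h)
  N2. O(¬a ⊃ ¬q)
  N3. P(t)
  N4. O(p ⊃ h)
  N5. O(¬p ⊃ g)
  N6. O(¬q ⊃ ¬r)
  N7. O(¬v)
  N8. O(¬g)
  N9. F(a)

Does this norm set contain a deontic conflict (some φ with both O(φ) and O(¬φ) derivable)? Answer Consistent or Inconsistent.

Premise 8 gives O(¬g).
Premise 5 is O(¬p ⊃ g); contrapositively O(¬g ⊃ p). Since O(¬g) holds, K gives O(p).
With premise 4, O(p ⊃ h), the K-axiom yields O(h).
Premise 1 is O(¬r ⊃ ¬h); contrapositively O(h ⊃ r). Since O(h) holds, K gives O(r).
The contrapositive of premise 6 (O(¬q ⊃ ¬r)) is O(r ⊃ q), and O(r) is already established, so O(q).
Premise 2, O(¬a ⊃ ¬q), contraposes to O(q ⊃ a); with O(q) we get O(a).
Yet premise 9 is F(a), i.e. O(¬a).
We now have both O(a) and O(¬a) — a is simultaneously obligatory and forbidden, violating the D-axiom.

Inconsistent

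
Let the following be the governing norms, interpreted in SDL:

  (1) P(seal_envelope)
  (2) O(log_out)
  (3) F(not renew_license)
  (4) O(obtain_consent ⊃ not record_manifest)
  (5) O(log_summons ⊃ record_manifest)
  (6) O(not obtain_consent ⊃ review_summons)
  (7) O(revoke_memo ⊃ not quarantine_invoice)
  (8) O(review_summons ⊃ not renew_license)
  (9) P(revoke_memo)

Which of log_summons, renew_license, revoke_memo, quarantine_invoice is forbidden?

log_summons

F(not renew_license) at premise 3 means O(renew_license).
Premise 8, O(review_summons ⊃ not renew_license), contraposes to O(renew_license ⊃ not review_summons); with O(renew_license) we get O(not review_summons).
The contrapositive of premise 6 (O(not obtain_consent ⊃ review_summons)) is O(not review_summons ⊃ obtain_consent), and O(not review_summons) is already established, so O(obtain_consent).
Applying K to premise 4 (O(obtain_consent ⊃ not record_manifest)) and O(obtain_consent) yields O(not record_manifest).
The contrapositive of premise 5 (O(log_summons ⊃ record_manifest)) is O(not record_manifest ⊃ not log_summons), and O(not record_manifest) is already established, so O(not log_summons).
So O(not log_summons) holds, i.e. log_summons is forbidden. None of the other listed options is forbidden under the premises.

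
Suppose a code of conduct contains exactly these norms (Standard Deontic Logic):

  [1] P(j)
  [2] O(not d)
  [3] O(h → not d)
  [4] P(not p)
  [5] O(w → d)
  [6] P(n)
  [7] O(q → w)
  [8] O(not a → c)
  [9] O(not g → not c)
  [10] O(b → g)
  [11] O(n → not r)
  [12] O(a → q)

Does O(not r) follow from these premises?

No

Premise 11 is O(n → not r), but O(n) is not derivable from the premises (the permission P(n) asserts only not O(not n), not O(n)), so it does not yield O(not r).
No other premise forces O(not r). An ideal world satisfying every premise can still have not r false, so O(not r) is not derivable.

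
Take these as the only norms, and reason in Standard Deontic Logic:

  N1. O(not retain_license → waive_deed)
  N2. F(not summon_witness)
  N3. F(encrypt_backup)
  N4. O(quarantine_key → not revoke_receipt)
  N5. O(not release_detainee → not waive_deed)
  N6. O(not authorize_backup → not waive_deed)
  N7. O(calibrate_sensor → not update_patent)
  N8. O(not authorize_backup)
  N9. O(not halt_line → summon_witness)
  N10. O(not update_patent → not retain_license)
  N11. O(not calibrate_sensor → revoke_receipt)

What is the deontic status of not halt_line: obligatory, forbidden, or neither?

Neither

Premise 9 is O(not halt_line → summon_witness); even if O(summon_witness) held, inferring O(not halt_line) would be affirming the consequent — invalid.
No premise or chain of K-axiom applications forces O(not halt_line), and none forces O(halt_line). So not halt_line is neither obligatory nor forbidden under these norms.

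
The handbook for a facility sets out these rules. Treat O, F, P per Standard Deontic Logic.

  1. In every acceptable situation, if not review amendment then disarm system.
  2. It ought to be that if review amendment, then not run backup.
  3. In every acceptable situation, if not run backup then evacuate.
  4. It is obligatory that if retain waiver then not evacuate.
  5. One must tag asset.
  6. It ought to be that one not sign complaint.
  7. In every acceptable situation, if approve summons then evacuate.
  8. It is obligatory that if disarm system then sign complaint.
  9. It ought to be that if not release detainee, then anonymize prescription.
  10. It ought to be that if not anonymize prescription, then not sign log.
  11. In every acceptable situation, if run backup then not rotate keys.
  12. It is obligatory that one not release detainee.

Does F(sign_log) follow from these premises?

No

Premise 10 is O(¬anonymize_prescription → ¬sign_log), but O(¬anonymize_prescription) is not derivable from the premises, so it does not yield O(¬sign_log).
No other premise forces O(¬sign_log). An ideal world satisfying every premise can still have sign_log true, so F(sign_log) is not derivable.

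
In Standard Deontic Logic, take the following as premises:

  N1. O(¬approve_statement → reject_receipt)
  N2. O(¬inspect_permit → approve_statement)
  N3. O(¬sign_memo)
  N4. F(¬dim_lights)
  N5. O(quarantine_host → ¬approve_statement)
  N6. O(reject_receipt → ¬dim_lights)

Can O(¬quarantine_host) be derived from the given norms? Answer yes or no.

Yes

F(¬dim_lights) at premise 4 means O(dim_lights).
The contrapositive of premise 6 (O(reject_receipt → ¬dim_lights)) is O(dim_lights → ¬reject_receipt), and O(dim_lights) is already established, so O(¬reject_receipt).
The contrapositive of premise 1 (O(¬approve_statement → reject_receipt)) is O(¬reject_receipt → approve_statement), and O(¬reject_receipt) is already established, so O(approve_statement).
The contrapositive of premise 5 (O(quarantine_host → ¬approve_statement)) is O(approve_statement → ¬quarantine_host), and O(approve_statement) is already established, so O(¬quarantine_host).
Premises 2, 3 do not contribute to this derivation.
So O(¬quarantine_host) follows.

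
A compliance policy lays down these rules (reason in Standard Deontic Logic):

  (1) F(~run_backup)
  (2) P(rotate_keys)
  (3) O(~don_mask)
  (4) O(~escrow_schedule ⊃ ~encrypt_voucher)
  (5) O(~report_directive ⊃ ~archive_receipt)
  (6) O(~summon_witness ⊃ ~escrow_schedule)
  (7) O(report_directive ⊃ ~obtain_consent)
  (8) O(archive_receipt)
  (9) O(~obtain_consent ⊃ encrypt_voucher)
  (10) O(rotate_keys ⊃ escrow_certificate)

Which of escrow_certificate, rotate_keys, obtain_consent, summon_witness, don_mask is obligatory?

summon_witness

Premise 8 states O(archive_receipt) outright.
Premise 5 is O(~report_directive ⊃ ~archive_receipt); contrapositively O(archive_receipt ⊃ report_directive). Since O(archive_receipt) holds, K gives O(report_directive).
From O(report_directive) and premise 7, O(report_directive ⊃ ~obtain_consent), we obtain O(~obtain_consent).
Applying K to premise 9 (O(~obtain_consent ⊃ encrypt_voucher)) and O(~obtain_consent) yields O(encrypt_voucher).
Premise 4, O(~escrow_schedule ⊃ ~encrypt_voucher), contraposes to O(encrypt_voucher ⊃ escrow_schedule); with O(encrypt_voucher) we get O(escrow_schedule).
The contrapositive of premise 6 (O(~summon_witness ⊃ ~escrow_schedule)) is O(escrow_schedule ⊃ summon_witness), and O(escrow_schedule) is already established, so O(summon_witness).
So O(summon_witness) holds — summon_witness is obligatory. None of the other listed options is made obligatory by any chain of premises.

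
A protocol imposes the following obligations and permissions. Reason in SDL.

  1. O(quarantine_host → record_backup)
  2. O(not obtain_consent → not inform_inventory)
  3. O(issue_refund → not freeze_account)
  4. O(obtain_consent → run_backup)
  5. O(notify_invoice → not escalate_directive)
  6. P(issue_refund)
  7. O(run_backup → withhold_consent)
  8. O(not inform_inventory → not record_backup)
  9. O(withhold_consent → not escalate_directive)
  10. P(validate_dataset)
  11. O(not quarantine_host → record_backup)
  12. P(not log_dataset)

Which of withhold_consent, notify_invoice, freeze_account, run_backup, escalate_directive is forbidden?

Premises 1 and 11 are O(quarantine_host → record_backup) and O(not quarantine_host → record_backup); every ideal world satisfies quarantine_host or not quarantine_host, so in either case record_backup holds — hence O(record_backup).
Premise 8, O(not inform_inventory → not record_backup), contraposes to O(record_backup → inform_inventory); with O(record_backup) we get O(inform_inventory).
Premise 2 is O(not obtain_consent → not inform_inventory); contrapositively O(inform_inventory → obtain_consent). Since O(inform_inventory) holds, K gives O(obtain_consent).
With premise 4, O(obtain_consent → run_backup), the K-axiom yields O(run_backup).
Premise 7 is O(run_backup → withhold_consent); since O(run_backup), deontic closure gives O(withhold_consent).
Applying K to premise 9 (O(withhold_consent → not escalate_directive)) and O(withhold_consent) yields O(not escalate_directive).
So O(not escalate_directive) holds, i.e. escalate_directive is forbidden. None of the other listed options is forbidden under the premises.

escalate_directive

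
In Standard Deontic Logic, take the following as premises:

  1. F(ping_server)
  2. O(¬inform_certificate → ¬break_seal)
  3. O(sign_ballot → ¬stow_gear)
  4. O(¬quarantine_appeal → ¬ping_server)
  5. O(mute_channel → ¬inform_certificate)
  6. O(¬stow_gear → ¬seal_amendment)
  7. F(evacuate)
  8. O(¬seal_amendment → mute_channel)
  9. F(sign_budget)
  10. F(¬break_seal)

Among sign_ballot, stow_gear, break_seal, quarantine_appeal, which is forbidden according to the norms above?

sign_ballot

Premise 10 is F(¬break_seal), i.e. O(break_seal).
Premise 2 is O(¬inform_certificate → ¬break_seal); contrapositively O(break_seal → inform_certificate). Since O(break_seal) holds, K gives O(inform_certificate).
The contrapositive of premise 5 (O(mute_channel → ¬inform_certificate)) is O(inform_certificate → ¬mute_channel), and O(inform_certificate) is already established, so O(¬mute_channel).
Premise 8, O(¬seal_amendment → mute_channel), contraposes to O(¬mute_channel → seal_amendment); with O(¬mute_channel) we get O(seal_amendment).
Premise 6 is O(¬stow_gear → ¬seal_amendment); contrapositively O(seal_amendment → stow_gear). Since O(seal_amendment) holds, K gives O(stow_gear).
Premise 3, O(sign_ballot → ¬stow_gear), contraposes to O(stow_gear → ¬sign_ballot); with O(stow_gear) we get O(¬sign_ballot).
So O(¬sign_ballot) holds, i.e. sign_ballot is forbidden. None of the other listed options is forbidden under the premises.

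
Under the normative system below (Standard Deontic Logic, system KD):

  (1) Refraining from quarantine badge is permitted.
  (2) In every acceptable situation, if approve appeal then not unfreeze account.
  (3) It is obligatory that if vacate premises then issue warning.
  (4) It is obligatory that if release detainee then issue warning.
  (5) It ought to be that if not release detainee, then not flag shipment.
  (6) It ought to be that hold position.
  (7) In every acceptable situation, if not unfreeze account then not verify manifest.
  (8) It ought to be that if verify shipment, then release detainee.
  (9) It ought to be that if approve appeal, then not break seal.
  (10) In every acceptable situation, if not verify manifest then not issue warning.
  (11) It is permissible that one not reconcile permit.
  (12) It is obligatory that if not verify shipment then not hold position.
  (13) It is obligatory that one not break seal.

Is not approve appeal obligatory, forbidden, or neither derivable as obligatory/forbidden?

From premise 6 we have O(hold_position).
Premise 12, O(¬verify_shipment → ¬hold_position), contraposes to O(hold_position → verify_shipment); with O(hold_position) we get O(verify_shipment).
From O(verify_shipment) and premise 8, O(verify_shipment → release_detainee), we obtain O(release_detainee).
From O(release_detainee) and premise 4, O(release_detainee → issue_warning), we obtain O(issue_warning).
Premise 10, O(¬verify_manifest → ¬issue_warning), contraposes to O(issue_warning → verify_manifest); with O(issue_warning) we get O(verify_manifest).
Premise 7, O(¬unfreeze_account → ¬verify_manifest), contraposes to O(verify_manifest → unfreeze_account); with O(verify_manifest) we get O(unfreeze_account).
Premise 2 is O(approve_appeal → ¬unfreeze_account); contrapositively O(unfreeze_account → ¬approve_appeal). Since O(unfreeze_account) holds, K gives O(¬approve_appeal).
Premises 1, 3, 5, 9, 11, 13 do not contribute to this derivation.
Hence ¬approve_appeal is obligatory.

Obligatory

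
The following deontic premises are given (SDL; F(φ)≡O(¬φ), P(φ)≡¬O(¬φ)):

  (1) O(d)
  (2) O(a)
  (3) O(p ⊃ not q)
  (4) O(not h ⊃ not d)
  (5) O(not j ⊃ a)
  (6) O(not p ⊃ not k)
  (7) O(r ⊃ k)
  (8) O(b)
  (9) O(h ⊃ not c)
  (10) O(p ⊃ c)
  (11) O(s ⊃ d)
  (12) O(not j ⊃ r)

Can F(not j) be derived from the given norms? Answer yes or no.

Premise 1 gives O(d).
The contrapositive of premise 4 (O(not h ⊃ not d)) is O(d ⊃ h), and O(d) is already established, so O(h).
Premise 9 is O(h ⊃ not c); since O(h), deontic closure gives O(not c).
The contrapositive of premise 10 (O(p ⊃ c)) is O(not c ⊃ not p), and O(not c) is already established, so O(not p).
With premise 6, O(not p ⊃ not k), the K-axiom yields O(not k).
Premise 7, O(r ⊃ k), contraposes to O(not k ⊃ not r); with O(not k) we get O(not r).
Premise 12 is O(not j ⊃ r); contrapositively O(not r ⊃ j). Since O(not r) holds, K gives O(j).
Premises 2, 3, 5, 8, 11 do not contribute to this derivation.
So O(j) holds, i.e. F(not j). The claim follows.

Yes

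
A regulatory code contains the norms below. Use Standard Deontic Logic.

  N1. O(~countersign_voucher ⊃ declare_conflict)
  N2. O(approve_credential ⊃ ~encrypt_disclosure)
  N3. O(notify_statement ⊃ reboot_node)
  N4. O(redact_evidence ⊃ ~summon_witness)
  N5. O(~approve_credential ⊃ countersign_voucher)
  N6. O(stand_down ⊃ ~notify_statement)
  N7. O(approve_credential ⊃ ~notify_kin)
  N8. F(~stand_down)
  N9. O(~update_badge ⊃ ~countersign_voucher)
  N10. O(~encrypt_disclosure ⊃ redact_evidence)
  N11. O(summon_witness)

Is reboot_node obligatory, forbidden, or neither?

Premise 3 is O(notify_statement ⊃ reboot_node), but O(notify_statement) is not derivable from the premises, so it does not yield O(reboot_node).
No premise or chain of K-axiom applications forces O(reboot_node), and none forces O(~reboot_node). So reboot_node is neither obligatory nor forbidden under these norms.

Neither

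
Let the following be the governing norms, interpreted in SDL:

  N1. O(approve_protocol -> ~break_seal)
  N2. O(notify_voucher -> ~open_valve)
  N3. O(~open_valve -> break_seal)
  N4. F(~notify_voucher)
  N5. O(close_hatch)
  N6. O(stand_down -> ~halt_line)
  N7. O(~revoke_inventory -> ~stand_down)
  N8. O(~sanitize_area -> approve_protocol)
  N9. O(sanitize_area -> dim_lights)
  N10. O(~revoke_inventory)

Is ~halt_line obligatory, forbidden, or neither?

Neither

Premise 6 is O(stand_down -> ~halt_line), but O(stand_down) is not derivable from the premises, so it does not yield O(~halt_line).
No premise or chain of K-axiom applications forces O(~halt_line), and none forces O(halt_line). So ~halt_line is neither obligatory nor forbidden under these norms.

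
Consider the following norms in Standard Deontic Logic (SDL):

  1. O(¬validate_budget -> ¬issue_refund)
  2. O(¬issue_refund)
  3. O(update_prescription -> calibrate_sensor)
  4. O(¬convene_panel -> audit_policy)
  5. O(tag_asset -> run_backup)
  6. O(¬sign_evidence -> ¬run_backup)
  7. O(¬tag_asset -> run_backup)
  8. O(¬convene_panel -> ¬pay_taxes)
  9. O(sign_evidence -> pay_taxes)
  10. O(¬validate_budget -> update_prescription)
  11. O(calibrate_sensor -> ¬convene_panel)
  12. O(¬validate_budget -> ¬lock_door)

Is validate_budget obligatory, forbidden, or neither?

Obligatory

Premises 7 and 5 are O(¬tag_asset -> run_backup) and O(tag_asset -> run_backup); every ideal world satisfies ¬tag_asset or tag_asset, so in either case run_backup holds — hence O(run_backup).
Premise 6 is O(¬sign_evidence -> ¬run_backup); contrapositively O(run_backup -> sign_evidence). Since O(run_backup) holds, K gives O(sign_evidence).
Premise 9 is O(sign_evidence -> pay_taxes); since O(sign_evidence), deontic closure gives O(pay_taxes).
Premise 8, O(¬convene_panel -> ¬pay_taxes), contraposes to O(pay_taxes -> convene_panel); with O(pay_taxes) we get O(convene_panel).
Premise 11, O(calibrate_sensor -> ¬convene_panel), contraposes to O(convene_panel -> ¬calibrate_sensor); with O(convene_panel) we get O(¬calibrate_sensor).
Premise 3 is O(update_prescription -> calibrate_sensor); contrapositively O(¬calibrate_sensor -> ¬update_prescription). Since O(¬calibrate_sensor) holds, K gives O(¬update_prescription).
Premise 10 is O(¬validate_budget -> update_prescription); contrapositively O(¬update_prescription -> validate_budget). Since O(¬update_prescription) holds, K gives O(validate_budget).
Premises 1, 2, 4, 12 do not contribute to this derivation.
Hence validate_budget is obligatory.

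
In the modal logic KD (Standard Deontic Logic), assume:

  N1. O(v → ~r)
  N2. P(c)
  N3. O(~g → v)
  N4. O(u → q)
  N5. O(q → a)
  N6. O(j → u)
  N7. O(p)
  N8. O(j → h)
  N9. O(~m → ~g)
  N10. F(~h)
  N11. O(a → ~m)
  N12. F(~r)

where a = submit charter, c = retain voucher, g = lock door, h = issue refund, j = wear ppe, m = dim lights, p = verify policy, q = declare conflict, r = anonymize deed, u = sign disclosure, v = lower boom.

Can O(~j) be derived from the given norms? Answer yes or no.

F(~r) at premise 12 means O(r).
Premise 1 is O(v → ~r); contrapositively O(r → ~v). Since O(r) holds, K gives O(~v).
Premise 3 is O(~g → v); contrapositively O(~v → g). Since O(~v) holds, K gives O(g).
The contrapositive of premise 9 (O(~m → ~g)) is O(g → m), and O(g) is already established, so O(m).
The contrapositive of premise 11 (O(a → ~m)) is O(m → ~a), and O(m) is already established, so O(~a).
The contrapositive of premise 5 (O(q → a)) is O(~a → ~q), and O(~a) is already established, so O(~q).
The contrapositive of premise 4 (O(u → q)) is O(~q → ~u), and O(~q) is already established, so O(~u).
The contrapositive of premise 6 (O(j → u)) is O(~u → ~j), and O(~u) is already established, so O(~j).
Premises 2, 7, 8, 10 do not contribute to this derivation.
So O(~j) follows.

Yes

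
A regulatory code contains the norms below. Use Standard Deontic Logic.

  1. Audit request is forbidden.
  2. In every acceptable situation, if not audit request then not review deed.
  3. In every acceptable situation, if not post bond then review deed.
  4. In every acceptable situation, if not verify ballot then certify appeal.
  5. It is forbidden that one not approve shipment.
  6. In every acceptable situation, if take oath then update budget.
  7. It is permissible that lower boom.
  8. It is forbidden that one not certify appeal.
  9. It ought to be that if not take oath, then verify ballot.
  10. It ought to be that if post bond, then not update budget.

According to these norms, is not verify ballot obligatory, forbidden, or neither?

Premise 1 is F(audit_request), i.e. O(¬audit_request).
With premise 2, O(¬audit_request → ¬review_deed), the K-axiom yields O(¬review_deed).
Premise 3, O(¬post_bond → review_deed), contraposes to O(¬review_deed → post_bond); with O(¬review_deed) we get O(post_bond).
Applying K to premise 10 (O(post_bond → ¬update_budget)) and O(post_bond) yields O(¬update_budget).
Premise 6, O(take_oath → update_budget), contraposes to O(¬update_budget → ¬take_oath); with O(¬update_budget) we get O(¬take_oath).
Applying K to premise 9 (O(¬take_oath → verify_ballot)) and O(¬take_oath) yields O(verify_ballot).
Premises 4, 5, 7, 8 do not contribute to this derivation.
Thus O(verify_ballot), which is F(¬verify_ballot): ¬verify_ballot is forbidden.

Forbidden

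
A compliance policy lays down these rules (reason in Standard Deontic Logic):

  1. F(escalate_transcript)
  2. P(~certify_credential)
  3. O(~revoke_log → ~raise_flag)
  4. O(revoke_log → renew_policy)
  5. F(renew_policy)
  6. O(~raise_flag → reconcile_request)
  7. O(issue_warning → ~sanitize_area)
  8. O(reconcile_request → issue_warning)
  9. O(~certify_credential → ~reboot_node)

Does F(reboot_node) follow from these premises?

Premise 9 is O(~certify_credential → ~reboot_node), but O(~certify_credential) is not derivable from the premises (the permission P(~certify_credential) asserts only ~O(certify_credential), not O(~certify_credential)), so it does not yield O(~reboot_node).
No other premise forces O(~reboot_node). An ideal world satisfying every premise can still have reboot_node true, so F(reboot_node) is not derivable.

No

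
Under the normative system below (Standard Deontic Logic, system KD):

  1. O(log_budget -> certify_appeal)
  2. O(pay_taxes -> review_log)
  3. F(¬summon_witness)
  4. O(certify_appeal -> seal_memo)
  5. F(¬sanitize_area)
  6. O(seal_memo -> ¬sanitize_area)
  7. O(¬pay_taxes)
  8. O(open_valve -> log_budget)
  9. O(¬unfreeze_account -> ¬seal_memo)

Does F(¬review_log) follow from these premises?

No

Premise 2 is O(pay_taxes -> review_log), but O(pay_taxes) is not derivable from the premises, so it does not yield O(review_log).
No other premise forces O(review_log). An ideal world satisfying every premise can still have ¬review_log true, so F(¬review_log) is not derivable.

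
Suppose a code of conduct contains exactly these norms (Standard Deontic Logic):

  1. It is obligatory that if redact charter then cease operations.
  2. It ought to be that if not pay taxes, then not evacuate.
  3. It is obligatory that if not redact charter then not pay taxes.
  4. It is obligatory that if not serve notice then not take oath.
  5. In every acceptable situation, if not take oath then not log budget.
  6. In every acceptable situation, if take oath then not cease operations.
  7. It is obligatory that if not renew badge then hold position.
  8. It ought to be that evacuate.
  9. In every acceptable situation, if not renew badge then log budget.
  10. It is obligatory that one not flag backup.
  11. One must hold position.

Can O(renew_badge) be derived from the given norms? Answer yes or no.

From premise 8 we have O(evacuate).
Premise 2, O(¬pay_taxes → ¬evacuate), contraposes to O(evacuate → pay_taxes); with O(evacuate) we get O(pay_taxes).
Premise 3 is O(¬redact_charter → ¬pay_taxes); contrapositively O(pay_taxes → redact_charter). Since O(pay_taxes) holds, K gives O(redact_charter).
With premise 1, O(redact_charter → cease_operations), the K-axiom yields O(cease_operations).
Premise 6 is O(take_oath → ¬cease_operations); contrapositively O(cease_operations → ¬take_oath). Since O(cease_operations) holds, K gives O(¬take_oath).
From O(¬take_oath) and premise 5, O(¬take_oath → ¬log_budget), we obtain O(¬log_budget).
Premise 9, O(¬renew_badge → log_budget), contraposes to O(¬log_budget → renew_badge); with O(¬log_budget) we get O(renew_badge).
Premises 4, 7, 10, 11 do not contribute to this derivation.
So O(renew_badge) follows.

Yes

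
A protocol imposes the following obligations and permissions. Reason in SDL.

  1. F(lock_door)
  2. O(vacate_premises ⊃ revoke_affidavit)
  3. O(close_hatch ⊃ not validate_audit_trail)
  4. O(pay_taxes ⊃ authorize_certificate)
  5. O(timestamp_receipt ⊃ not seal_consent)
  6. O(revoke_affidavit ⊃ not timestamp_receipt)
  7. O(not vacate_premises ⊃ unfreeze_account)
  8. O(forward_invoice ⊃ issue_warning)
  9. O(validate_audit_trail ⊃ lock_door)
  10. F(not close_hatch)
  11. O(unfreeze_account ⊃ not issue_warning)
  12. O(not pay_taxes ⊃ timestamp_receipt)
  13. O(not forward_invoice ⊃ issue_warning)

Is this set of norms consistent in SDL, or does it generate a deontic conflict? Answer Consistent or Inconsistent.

Premise 9 is O(validate_audit_trail ⊃ lock_door), but O(validate_audit_trail) is not derivable from the premises, so it does not yield O(lock_door).
So O(lock_door) is not derivable, and the apparent clash with O(not lock_door) does not arise.
A world satisfying every obligation exists (e.g. authorize_certificate=true, close_hatch=true, forward_invoice=false, issue_warning=true, lock_door=false, pay_taxes=true, revoke_affidavit=true, seal_consent=false, timestamp_receipt=false, unfreeze_account=false, vacate_premises=true, validate_audit_trail=false); no atom is both obligatory and forbidden, so the set is consistent.

Consistent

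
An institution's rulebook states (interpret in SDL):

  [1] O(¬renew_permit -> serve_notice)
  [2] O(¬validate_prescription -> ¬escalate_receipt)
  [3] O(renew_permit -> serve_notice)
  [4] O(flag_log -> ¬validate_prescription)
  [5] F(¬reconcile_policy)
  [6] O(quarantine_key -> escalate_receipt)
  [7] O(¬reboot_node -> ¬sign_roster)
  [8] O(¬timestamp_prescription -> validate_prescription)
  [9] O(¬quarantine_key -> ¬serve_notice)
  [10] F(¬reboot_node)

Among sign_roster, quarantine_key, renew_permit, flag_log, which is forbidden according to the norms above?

flag_log

Premises 1 and 3 cover both cases: O(¬renew_permit -> serve_notice) and O(renew_permit -> serve_notice). Since ¬renew_permit ∨ renew_permit is a tautology, O(serve_notice) follows.
Premise 9, O(¬quarantine_key -> ¬serve_notice), contraposes to O(serve_notice -> quarantine_key); with O(serve_notice) we get O(quarantine_key).
From O(quarantine_key) and premise 6, O(quarantine_key -> escalate_receipt), we obtain O(escalate_receipt).
The contrapositive of premise 2 (O(¬validate_prescription -> ¬escalate_receipt)) is O(escalate_receipt -> validate_prescription), and O(escalate_receipt) is already established, so O(validate_prescription).
The contrapositive of premise 4 (O(flag_log -> ¬validate_prescription)) is O(validate_prescription -> ¬flag_log), and O(validate_prescription) is already established, so O(¬flag_log).
So O(¬flag_log) holds, i.e. flag_log is forbidden. None of the other listed options is forbidden under the premises.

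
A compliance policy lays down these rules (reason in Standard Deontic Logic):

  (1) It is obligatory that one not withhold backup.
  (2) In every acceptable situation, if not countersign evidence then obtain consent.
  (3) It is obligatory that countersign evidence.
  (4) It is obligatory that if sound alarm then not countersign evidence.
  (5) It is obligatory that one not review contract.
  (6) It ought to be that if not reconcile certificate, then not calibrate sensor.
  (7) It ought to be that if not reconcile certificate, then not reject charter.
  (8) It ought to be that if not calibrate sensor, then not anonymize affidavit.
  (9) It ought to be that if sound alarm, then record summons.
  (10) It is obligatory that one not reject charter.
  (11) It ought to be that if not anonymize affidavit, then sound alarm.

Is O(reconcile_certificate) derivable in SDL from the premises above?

Premise 3 states O(countersign_evidence) outright.
The contrapositive of premise 4 (O(sound_alarm → ¬countersign_evidence)) is O(countersign_evidence → ¬sound_alarm), and O(countersign_evidence) is already established, so O(¬sound_alarm).
Premise 11, O(¬anonymize_affidavit → sound_alarm), contraposes to O(¬sound_alarm → anonymize_affidavit); with O(¬sound_alarm) we get O(anonymize_affidavit).
Premise 8 is O(¬calibrate_sensor → ¬anonymize_affidavit); contrapositively O(anonymize_affidavit → calibrate_sensor). Since O(anonymize_affidavit) holds, K gives O(calibrate_sensor).
Premise 6, O(¬reconcile_certificate → ¬calibrate_sensor), contraposes to O(calibrate_sensor → reconcile_certificate); with O(calibrate_sensor) we get O(reconcile_certificate).
Premises 1, 2, 5, 7, 9, 10 do not contribute to this derivation.
So O(reconcile_certificate) follows.

Yes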